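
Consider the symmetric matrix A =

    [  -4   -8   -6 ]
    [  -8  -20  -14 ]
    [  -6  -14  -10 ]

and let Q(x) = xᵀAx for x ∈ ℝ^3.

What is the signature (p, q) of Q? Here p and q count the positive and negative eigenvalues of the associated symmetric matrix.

(0, 2)

Row-reducing A symmetrically gives the diagonal entries -4, -4, 0.
Counting signs: 2 negative, 1 zero.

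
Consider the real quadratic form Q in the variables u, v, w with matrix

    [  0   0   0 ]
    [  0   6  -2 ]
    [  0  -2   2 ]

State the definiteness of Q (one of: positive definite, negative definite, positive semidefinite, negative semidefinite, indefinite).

positive semidefinite

Row-reducing A symmetrically gives the diagonal entries 0, 6, 4/3.
So there are 2 positive, 1 zero pivots.
Hence Q is positive semidefinite.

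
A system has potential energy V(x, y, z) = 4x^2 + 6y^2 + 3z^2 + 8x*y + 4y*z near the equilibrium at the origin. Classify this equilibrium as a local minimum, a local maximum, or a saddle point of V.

local minimum

The Hessian at the origin is H = [[8, 8, 0], [8, 12, 4], [0, 4, 6]].
Row-reducing H symmetrically gives the diagonal entries 8, 4, 2.
Counting signs: 3 positive.
H is positive definite, so the origin is a strict local minimum.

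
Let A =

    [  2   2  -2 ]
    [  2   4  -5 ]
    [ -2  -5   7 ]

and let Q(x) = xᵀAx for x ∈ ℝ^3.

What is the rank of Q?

Applying the same elementary operations to the rows and columns of A produces a congruent diagonal matrix with entries 2, 2, 1/2.
So there are 3 positive pivots.
The rank is the number of nonzero pivots: 3.

3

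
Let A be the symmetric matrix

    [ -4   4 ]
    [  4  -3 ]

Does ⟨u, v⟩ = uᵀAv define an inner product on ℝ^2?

no

For the 2×2 matrix [[-4, 4], [4, -3]]: det = -4·-3 − (4)² = -4, trace = -7.
det < 0 so the eigenvalues have opposite signs; the form is indefinite.
⟨·,·⟩ is an inner product exactly when A is positive definite.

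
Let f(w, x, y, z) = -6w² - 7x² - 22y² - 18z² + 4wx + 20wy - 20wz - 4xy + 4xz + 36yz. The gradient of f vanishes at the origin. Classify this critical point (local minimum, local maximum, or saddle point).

local maximum

The Hessian at the origin is H = [[-12, 4, 20, -20], [4, -14, -4, 4], [20, -4, -44, 36], [-20, 4, 36, -36]].
Symmetric row and column elimination reduces H to a congruent diagonal form with pivots -12, -38/3, -192/19, -5/3.
Counting signs: 4 negative.
H is negative definite, so the origin is a strict local maximum.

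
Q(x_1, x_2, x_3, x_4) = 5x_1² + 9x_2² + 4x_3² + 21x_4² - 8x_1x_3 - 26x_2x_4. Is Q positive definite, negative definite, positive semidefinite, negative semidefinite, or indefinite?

positive definite

The symmetric matrix of Q is A = [[5, 0, -4, 0], [0, 9, 0, -13], [-4, 0, 4, 0], [0, -13, 0, 21]].
Leading principal minors: Δ_1 = 5, Δ_2 = 45, Δ_3 = 36, Δ_4 = 80.
All leading principal minors are positive, so by Sylvester's criterion Q is positive definite.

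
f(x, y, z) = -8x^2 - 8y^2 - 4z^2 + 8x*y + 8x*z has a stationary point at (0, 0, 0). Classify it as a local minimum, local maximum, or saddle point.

The Hessian at the origin is H = [[-16, 8, 8], [8, -16, 0], [8, 0, -8]].
Applying the same elementary operations to the rows and columns of H produces a congruent diagonal matrix with entries -16, -12, -8/3.
That gives 3 negative pivots.
H is negative definite, so the origin is a strict local maximum.

local maximum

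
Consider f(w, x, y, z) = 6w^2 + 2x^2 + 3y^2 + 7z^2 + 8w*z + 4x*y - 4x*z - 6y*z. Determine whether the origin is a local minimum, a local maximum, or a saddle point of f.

local minimum

The Hessian at the origin is H = [[12, 0, 0, 8], [0, 4, 4, -4], [0, 4, 6, -6], [8, -4, -6, 14]].
Applying the same elementary operations to the rows and columns of H produces a congruent diagonal matrix with entries 12, 4, 2, 8/3.
That gives 4 positive pivots.
H is positive definite, so the origin is a strict local minimum.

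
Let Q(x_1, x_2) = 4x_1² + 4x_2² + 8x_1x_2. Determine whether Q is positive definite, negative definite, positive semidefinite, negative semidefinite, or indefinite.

The symmetric matrix of Q is [[4, 4], [4, 4]].
For the 2×2 matrix [[4, 4], [4, 4]]: det = 4·4 − (4)² = 0, trace = 8.
det = 0 so one eigenvalue is zero; the form is semidefinite with the sign of the trace.

positive semidefinite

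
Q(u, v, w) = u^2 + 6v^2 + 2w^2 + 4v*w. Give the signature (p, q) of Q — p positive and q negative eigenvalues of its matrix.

(3, 0)

Write A = [[1, 0, 0], [0, 6, 2], [0, 2, 2]].
An LDLᵀ factorisation of A has diagonal entries 1, 6, 4/3.
Counting signs: 3 positive.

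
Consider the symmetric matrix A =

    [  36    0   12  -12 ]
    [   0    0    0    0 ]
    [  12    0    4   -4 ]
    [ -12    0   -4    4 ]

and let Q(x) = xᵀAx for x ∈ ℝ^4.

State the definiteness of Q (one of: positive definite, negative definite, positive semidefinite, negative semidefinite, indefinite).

positive semidefinite

Row-reducing A symmetrically gives the diagonal entries 36, 0, 0, 0.
That gives 1 positive, 3 zero pivots.
Hence Q is positive semidefinite.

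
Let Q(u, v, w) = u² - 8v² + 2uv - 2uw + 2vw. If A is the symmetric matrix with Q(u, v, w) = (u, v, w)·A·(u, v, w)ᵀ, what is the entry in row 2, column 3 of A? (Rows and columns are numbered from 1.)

The coefficient of v·w in Q is 2. For a symmetric A this equals A[2,3] + A[3,2] = 2·A[2,3].
So A[2,3] = 2/2 = 1.

1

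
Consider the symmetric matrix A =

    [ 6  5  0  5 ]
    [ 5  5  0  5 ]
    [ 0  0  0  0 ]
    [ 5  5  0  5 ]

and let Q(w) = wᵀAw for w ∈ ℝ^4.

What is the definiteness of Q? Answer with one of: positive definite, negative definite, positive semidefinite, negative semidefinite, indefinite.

Congruent diagonalization of A (simultaneous row and column reduction) yields pivots 6, 5/6, 0, 0.
That gives 2 positive, 2 zero pivots.
Hence Q is positive semidefinite.

positive semidefinite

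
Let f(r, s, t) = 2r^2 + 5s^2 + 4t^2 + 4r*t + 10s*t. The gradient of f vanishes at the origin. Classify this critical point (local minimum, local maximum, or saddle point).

The Hessian at the origin is H = [[4, 0, 4], [0, 10, 10], [4, 10, 8]].
Symmetric row and column elimination reduces H to a congruent diagonal form with pivots 4, 10, -6.
Counting signs: 2 positive, 1 negative.
H is indefinite, so the origin is a saddle point.

saddle point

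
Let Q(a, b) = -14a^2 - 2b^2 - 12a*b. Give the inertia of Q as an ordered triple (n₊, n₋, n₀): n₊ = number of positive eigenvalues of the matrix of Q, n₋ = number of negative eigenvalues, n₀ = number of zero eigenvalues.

The associated matrix is A = [[-14, -6], [-6, -2]].
Congruent diagonalization of A (simultaneous row and column reduction) yields pivots -14, 4/7.
Counting signs: 1 positive, 1 negative.

(1, 1, 0)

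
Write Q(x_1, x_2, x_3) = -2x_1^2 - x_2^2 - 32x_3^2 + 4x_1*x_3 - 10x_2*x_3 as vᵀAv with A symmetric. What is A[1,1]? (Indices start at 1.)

-2

The coefficient of x_1^2 in Q is -2, and that is exactly A[1,1].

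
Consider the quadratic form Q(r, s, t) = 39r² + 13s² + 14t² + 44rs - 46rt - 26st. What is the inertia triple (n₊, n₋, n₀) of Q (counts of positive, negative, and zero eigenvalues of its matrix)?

The symmetric matrix is A = [[39, 22, -23], [22, 13, -13], [-23, -13, 14]].
Symmetric row and column elimination reduces A to a congruent diagonal form with pivots 39, 23/39, 10/23.
So there are 3 positive pivots.

(3, 0, 0)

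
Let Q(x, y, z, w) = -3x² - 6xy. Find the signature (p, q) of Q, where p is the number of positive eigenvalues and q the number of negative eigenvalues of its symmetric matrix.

Write A = [[-3, -3, 0, 0], [-3, 0, 0, 0], [0, 0, 0, 0], [0, 0, 0, 0]].
Applying the same elementary operations to the rows and columns of A produces a congruent diagonal matrix with entries -3, 3, 0, 0.
That gives 1 positive, 1 negative, 2 zero pivots.

(1, 1)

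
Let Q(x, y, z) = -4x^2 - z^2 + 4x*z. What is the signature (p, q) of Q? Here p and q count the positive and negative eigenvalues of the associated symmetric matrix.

Write A = [[-4, 0, 2], [0, 0, 0], [2, 0, -1]].
Symmetric row and column elimination reduces A to a congruent diagonal form with pivots -4, 0, 0.
So there are 1 negative, 2 zero pivots.

(0, 1)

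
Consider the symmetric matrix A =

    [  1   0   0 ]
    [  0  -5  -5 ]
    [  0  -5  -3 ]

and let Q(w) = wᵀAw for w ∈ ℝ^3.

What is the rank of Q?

3

Row-reducing A symmetrically gives the diagonal entries 1, -5, 2.
That gives 2 positive, 1 negative pivots.
The rank is the number of nonzero pivots: 3.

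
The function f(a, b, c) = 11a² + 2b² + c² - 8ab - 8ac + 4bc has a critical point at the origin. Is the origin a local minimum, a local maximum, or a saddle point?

saddle point

The Hessian at the origin is H = [[22, -8, -8], [-8, 4, 4], [-8, 4, 2]].
Congruent diagonalization of H (simultaneous row and column reduction) yields pivots 22, 12/11, -2.
That gives 2 positive, 1 negative pivots.
H is indefinite, so the origin is a saddle point.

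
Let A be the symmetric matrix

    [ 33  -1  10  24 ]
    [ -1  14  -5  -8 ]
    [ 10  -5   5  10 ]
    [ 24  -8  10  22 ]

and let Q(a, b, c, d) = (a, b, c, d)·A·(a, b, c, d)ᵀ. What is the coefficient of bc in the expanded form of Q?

The coefficient of bc is A[2,3] + A[3,2] = 2·(-5) = -10.

-10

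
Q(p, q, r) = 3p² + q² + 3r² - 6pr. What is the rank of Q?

2

Write A = [[3, 0, -3], [0, 1, 0], [-3, 0, 3]].
Congruent diagonalization of A (simultaneous row and column reduction) yields pivots 3, 1, 0.
That gives 2 positive, 1 zero pivots.
The rank is the number of nonzero pivots: 2.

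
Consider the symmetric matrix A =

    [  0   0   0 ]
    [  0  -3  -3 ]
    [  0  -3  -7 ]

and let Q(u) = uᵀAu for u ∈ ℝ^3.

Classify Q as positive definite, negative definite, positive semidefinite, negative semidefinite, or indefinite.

negative semidefinite

Row-reducing A symmetrically gives the diagonal entries 0, -3, -4.
That gives 2 negative, 1 zero pivots.
Hence Q is negative semidefinite.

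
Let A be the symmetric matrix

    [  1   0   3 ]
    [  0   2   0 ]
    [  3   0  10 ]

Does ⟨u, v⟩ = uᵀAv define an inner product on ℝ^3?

yes

An LDLᵀ factorisation of A has diagonal entries 1, 2, 1.
Counting signs: 3 positive.
Hence Q is positive definite.
⟨·,·⟩ is an inner product exactly when A is positive definite.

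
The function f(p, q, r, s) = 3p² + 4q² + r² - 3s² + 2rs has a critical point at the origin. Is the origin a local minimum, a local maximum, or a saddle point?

saddle point

The Hessian at the origin is H = [[6, 0, 0, 0], [0, 8, 0, 0], [0, 0, 2, 2], [0, 0, 2, -6]].
Row-reducing H symmetrically gives the diagonal entries 6, 8, 2, -8.
So there are 3 positive, 1 negative pivots.
H is indefinite, so the origin is a saddle point.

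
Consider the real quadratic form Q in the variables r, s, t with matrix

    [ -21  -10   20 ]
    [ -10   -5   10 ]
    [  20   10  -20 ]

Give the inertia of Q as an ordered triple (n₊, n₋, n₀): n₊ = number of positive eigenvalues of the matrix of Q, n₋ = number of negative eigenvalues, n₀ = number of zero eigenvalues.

(0, 2, 1)

Symmetric row and column elimination reduces A to a congruent diagonal form with pivots -21, -5/21, 0.
Counting signs: 2 negative, 1 zero.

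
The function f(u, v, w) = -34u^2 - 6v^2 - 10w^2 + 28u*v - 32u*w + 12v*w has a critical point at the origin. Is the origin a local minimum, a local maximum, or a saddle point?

local maximum

The Hessian at the origin is H = [[-68, 28, -32], [28, -12, 12], [-32, 12, -20]].
Row-reducing H symmetrically gives the diagonal entries -68, -8/17, -2.
Counting signs: 3 negative.
H is negative definite, so the origin is a strict local maximum.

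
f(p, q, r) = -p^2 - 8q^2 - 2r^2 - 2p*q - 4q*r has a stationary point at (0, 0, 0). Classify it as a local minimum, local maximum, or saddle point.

The Hessian at the origin is H = [[-2, -2, 0], [-2, -16, -4], [0, -4, -4]].
Applying the same elementary operations to the rows and columns of H produces a congruent diagonal matrix with entries -2, -14, -20/7.
Counting signs: 3 negative.
H is negative definite, so the origin is a strict local maximum.

local maximum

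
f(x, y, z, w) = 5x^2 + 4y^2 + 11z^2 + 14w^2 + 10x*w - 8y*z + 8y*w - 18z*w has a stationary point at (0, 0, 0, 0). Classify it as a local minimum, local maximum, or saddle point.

The Hessian at the origin is H = [[10, 0, 0, 10], [0, 8, -8, 8], [0, -8, 22, -18], [10, 8, -18, 28]].
Applying the same elementary operations to the rows and columns of H produces a congruent diagonal matrix with entries 10, 8, 14, 20/7.
That gives 4 positive pivots.
H is positive definite, so the origin is a strict local minimum.

local minimum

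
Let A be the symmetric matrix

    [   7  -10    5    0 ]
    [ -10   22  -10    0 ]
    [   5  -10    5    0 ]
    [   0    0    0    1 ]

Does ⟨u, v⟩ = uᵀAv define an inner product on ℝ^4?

yes

Leading principal minors: Δ_1 = 7, Δ_2 = 54, Δ_3 = 20, Δ_4 = 20.
All leading principal minors are positive, so by Sylvester's criterion Q is positive definite.
⟨·,·⟩ is an inner product exactly when A is positive definite.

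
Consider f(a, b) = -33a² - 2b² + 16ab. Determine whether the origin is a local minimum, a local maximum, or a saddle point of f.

local maximum

The Hessian at the origin is H = [[-66, 16], [16, -4]].
det H = -66·-4 − (16)² = 8 > 0 and H[1,1] = -66 < 0, so H is negative definite.
Therefore the origin is a local maximum.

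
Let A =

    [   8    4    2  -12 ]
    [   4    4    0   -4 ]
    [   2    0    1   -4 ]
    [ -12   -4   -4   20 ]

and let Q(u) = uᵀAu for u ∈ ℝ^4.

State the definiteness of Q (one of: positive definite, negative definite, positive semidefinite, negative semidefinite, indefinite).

positive semidefinite

Symmetric row and column elimination reduces A to a congruent diagonal form with pivots 8, 2, 0, 0.
Counting signs: 2 positive, 2 zero.
Hence Q is positive semidefinite.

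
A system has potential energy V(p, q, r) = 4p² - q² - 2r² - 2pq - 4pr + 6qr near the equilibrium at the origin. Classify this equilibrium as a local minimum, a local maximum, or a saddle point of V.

The Hessian at the origin is H = [[8, -2, -4], [-2, -2, 6], [-4, 6, -4]].
An LDLᵀ factorisation of H has diagonal entries 8, -5/2, 4.
So there are 2 positive, 1 negative pivots.
H is indefinite, so the origin is a saddle point.

saddle point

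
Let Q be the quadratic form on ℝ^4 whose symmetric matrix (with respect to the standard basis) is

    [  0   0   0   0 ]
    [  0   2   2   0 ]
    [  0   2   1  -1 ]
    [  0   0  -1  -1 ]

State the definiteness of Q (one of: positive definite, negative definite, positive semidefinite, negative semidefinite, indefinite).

indefinite

Symmetric row and column elimination reduces A to a congruent diagonal form with pivots 0, 2, -1, 0.
That gives 1 positive, 1 negative, 2 zero pivots.
Hence Q is indefinite.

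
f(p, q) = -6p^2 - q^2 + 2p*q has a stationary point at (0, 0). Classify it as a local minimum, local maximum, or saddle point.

The Hessian at the origin is H = [[-12, 2], [2, -2]].
det H = -12·-2 − (2)² = 20 > 0 and H[1,1] = -12 < 0, so H is negative definite.
Therefore the origin is a local maximum.

local maximum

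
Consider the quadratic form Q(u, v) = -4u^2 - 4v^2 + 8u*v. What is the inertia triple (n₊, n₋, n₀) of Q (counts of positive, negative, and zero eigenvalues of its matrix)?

The associated matrix is A = [[-4, 4], [4, -4]].
Applying the same elementary operations to the rows and columns of A produces a congruent diagonal matrix with entries -4, 0.
Counting signs: 1 negative, 1 zero.

(0, 1, 1)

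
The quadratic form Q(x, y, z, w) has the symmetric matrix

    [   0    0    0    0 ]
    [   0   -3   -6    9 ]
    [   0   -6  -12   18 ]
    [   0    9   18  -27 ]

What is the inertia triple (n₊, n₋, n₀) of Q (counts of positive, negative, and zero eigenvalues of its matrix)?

Row-reducing A symmetrically gives the diagonal entries 0, -3, 0, 0.
Counting signs: 1 negative, 3 zero.

(0, 1, 3)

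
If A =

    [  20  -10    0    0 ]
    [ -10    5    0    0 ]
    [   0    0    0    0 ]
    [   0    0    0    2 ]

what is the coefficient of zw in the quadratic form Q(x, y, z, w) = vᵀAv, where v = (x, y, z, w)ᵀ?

0

The coefficient of zw is A[3,4] + A[4,3] = 2·0 = 0.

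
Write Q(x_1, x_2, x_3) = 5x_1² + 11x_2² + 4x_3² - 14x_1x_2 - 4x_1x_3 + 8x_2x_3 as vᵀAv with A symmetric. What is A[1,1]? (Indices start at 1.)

5

The coefficient of x_1² in Q is 5, and that is exactly A[1,1].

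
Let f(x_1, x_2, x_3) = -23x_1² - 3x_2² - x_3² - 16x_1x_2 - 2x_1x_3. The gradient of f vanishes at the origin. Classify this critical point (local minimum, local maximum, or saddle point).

local maximum

The Hessian at the origin is H = [[-46, -16, -2], [-16, -6, 0], [-2, 0, -2]].
An LDLᵀ factorisation of H has diagonal entries -46, -10/23, -4/5.
That gives 3 negative pivots.
H is negative definite, so the origin is a strict local maximum.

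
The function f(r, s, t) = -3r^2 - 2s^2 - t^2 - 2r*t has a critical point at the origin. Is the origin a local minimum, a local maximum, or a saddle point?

local maximum

The Hessian at the origin is H = [[-6, 0, -2], [0, -4, 0], [-2, 0, -2]].
Row-reducing H symmetrically gives the diagonal entries -6, -4, -4/3.
Counting signs: 3 negative.
H is negative definite, so the origin is a strict local maximum.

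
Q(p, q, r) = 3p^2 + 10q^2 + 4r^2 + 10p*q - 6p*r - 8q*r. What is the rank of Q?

Write A = [[3, 5, -3], [5, 10, -4], [-3, -4, 4]].
Applying the same elementary operations to the rows and columns of A produces a congruent diagonal matrix with entries 3, 5/3, 2/5.
So there are 3 positive pivots.
The rank is the number of nonzero pivots: 3.

3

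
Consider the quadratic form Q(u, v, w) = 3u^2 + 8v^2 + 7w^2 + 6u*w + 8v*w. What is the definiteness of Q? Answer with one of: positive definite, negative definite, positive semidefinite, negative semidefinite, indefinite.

positive definite

The symmetric matrix of Q is A = [[3, 0, 3], [0, 8, 4], [3, 4, 7]].
Leading principal minors: Δ_1 = 3, Δ_2 = 24, Δ_3 = 48.
All leading principal minors are positive, so by Sylvester's criterion Q is positive definite.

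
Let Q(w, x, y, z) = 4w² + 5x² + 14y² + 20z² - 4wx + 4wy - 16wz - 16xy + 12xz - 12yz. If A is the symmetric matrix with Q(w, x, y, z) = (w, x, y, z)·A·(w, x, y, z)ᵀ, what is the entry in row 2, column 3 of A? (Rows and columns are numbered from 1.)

The coefficient of x·y in Q is -16. For a symmetric A this equals A[2,3] + A[3,2] = 2·A[2,3].
So A[2,3] = -16/2 = -8.

-8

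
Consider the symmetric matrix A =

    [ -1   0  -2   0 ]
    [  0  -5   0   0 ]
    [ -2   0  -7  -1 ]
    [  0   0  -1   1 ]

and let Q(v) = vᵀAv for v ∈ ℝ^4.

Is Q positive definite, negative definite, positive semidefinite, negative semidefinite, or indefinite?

Congruent diagonalization of A (simultaneous row and column reduction) yields pivots -1, -5, -3, 4/3.
Counting signs: 1 positive, 3 negative.
Hence Q is indefinite.

indefinite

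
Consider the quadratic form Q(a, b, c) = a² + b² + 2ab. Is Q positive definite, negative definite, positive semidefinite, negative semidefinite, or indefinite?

Write A = [[1, 1, 0], [1, 1, 0], [0, 0, 0]].
Congruent diagonalization of A (simultaneous row and column reduction) yields pivots 1, 0, 0.
Counting signs: 1 positive, 2 zero.
Hence Q is positive semidefinite.

positive semidefinite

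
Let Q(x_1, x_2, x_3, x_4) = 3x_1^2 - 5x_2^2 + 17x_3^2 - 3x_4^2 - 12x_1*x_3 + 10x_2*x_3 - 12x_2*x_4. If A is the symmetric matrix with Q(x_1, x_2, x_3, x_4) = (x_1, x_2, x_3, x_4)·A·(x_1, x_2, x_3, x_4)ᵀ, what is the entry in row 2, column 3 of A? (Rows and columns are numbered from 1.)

5

The coefficient of x_2·x_3 in Q is 10. For a symmetric A this equals A[2,3] + A[3,2] = 2·A[2,3].
So A[2,3] = 10/2 = 5.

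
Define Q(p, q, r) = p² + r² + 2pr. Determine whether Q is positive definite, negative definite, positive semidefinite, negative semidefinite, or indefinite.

positive semidefinite

The symmetric matrix is A = [[1, 0, 1], [0, 0, 0], [1, 0, 1]].
Applying the same elementary operations to the rows and columns of A produces a congruent diagonal matrix with entries 1, 0, 0.
So there are 1 positive, 2 zero pivots.
Hence Q is positive semidefinite.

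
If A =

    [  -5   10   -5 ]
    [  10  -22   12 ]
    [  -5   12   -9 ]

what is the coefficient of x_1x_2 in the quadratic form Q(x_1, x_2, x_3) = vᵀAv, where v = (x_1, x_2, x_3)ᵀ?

The coefficient of x_1x_2 is A[1,2] + A[2,1] = 2·10 = 20.

20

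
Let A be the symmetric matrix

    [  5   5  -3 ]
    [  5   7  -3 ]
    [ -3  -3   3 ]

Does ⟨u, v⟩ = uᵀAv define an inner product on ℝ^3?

Applying the same elementary operations to the rows and columns of A produces a congruent diagonal matrix with entries 5, 2, 6/5.
So there are 3 positive pivots.
Hence Q is positive definite.
⟨·,·⟩ is an inner product exactly when A is positive definite.

yes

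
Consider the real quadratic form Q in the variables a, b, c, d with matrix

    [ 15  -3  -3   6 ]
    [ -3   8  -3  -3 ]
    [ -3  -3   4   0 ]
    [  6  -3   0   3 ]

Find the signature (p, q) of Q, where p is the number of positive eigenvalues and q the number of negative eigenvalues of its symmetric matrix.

An LDLᵀ factorisation of A has diagonal entries 15, 37/5, 61/37, 6/61.
So there are 4 positive pivots.

(4, 0)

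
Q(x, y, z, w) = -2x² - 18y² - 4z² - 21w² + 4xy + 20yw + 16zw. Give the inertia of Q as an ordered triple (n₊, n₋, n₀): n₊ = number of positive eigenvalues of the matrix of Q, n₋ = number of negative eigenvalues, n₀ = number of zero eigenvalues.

The symmetric matrix is A = [[-2, 2, 0, 0], [2, -18, 0, 10], [0, 0, -4, 8], [0, 10, 8, -21]].
Symmetric row and column elimination reduces A to a congruent diagonal form with pivots -2, -16, -4, 5/4.
That gives 1 positive, 3 negative pivots.

(1, 3, 0)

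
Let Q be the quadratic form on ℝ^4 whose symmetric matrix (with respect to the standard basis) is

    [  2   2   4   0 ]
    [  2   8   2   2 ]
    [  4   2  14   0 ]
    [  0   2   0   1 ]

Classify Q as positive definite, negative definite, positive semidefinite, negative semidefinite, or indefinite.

Leading principal minors: Δ_1 = 2, Δ_2 = 12, Δ_3 = 64, Δ_4 = 16.
All leading principal minors are positive, so by Sylvester's criterion Q is positive definite.

positive definite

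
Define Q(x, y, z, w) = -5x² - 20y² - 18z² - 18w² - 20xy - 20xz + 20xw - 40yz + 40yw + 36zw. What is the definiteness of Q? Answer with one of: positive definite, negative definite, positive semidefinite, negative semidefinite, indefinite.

indefinite

The symmetric matrix is A = [[-5, -10, -10, 10], [-10, -20, -20, 20], [-10, -20, -18, 18], [10, 20, 18, -18]].
Applying the same elementary operations to the rows and columns of A produces a congruent diagonal matrix with entries -5, 0, 2, 0.
So there are 1 positive, 1 negative, 2 zero pivots.
Hence Q is indefinite.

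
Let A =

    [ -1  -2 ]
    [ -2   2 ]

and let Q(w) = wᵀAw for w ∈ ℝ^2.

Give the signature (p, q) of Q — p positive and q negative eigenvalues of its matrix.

(1, 1)

Applying the same elementary operations to the rows and columns of A produces a congruent diagonal matrix with entries -1, 6.
That gives 1 positive, 1 negative pivots.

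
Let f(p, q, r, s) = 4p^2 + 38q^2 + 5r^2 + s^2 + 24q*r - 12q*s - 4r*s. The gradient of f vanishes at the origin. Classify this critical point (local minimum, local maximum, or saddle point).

The Hessian at the origin is H = [[8, 0, 0, 0], [0, 76, 24, -12], [0, 24, 10, -4], [0, -12, -4, 2]].
Congruent diagonalization of H (simultaneous row and column reduction) yields pivots 8, 76, 46/19, 2/23.
That gives 4 positive pivots.
H is positive definite, so the origin is a strict local minimum.

local minimum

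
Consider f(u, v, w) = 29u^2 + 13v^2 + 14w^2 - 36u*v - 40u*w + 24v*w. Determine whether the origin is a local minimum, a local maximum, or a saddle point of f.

local minimum

The Hessian at the origin is H = [[58, -36, -40], [-36, 26, 24], [-40, 24, 28]].
An LDLᵀ factorisation of H has diagonal entries 58, 106/29, 12/53.
That gives 3 positive pivots.
H is positive definite, so the origin is a strict local minimum.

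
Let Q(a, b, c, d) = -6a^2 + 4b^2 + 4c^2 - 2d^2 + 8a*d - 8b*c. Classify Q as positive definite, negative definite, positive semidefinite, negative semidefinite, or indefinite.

Write A = [[-6, 0, 0, 4], [0, 4, -4, 0], [0, -4, 4, 0], [4, 0, 0, -2]].
Applying the same elementary operations to the rows and columns of A produces a congruent diagonal matrix with entries -6, 4, 0, 2/3.
So there are 2 positive, 1 negative, 1 zero pivots.
Hence Q is indefinite.

indefinite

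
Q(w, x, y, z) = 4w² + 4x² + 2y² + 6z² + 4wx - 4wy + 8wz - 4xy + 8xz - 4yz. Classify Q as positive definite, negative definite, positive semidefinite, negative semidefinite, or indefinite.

positive semidefinite

The associated matrix is A = [[4, 2, -2, 4], [2, 4, -2, 4], [-2, -2, 2, -2], [4, 4, -2, 6]].
Applying the same elementary operations to the rows and columns of A produces a congruent diagonal matrix with entries 4, 3, 2/3, 0.
Counting signs: 3 positive, 1 zero.
Hence Q is positive semidefinite.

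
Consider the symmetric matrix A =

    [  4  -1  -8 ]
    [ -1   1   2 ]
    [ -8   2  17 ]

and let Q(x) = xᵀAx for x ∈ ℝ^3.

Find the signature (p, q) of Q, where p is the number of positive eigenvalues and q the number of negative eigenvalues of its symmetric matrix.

(3, 0)

Congruent diagonalization of A (simultaneous row and column reduction) yields pivots 4, 3/4, 1.
That gives 3 positive pivots.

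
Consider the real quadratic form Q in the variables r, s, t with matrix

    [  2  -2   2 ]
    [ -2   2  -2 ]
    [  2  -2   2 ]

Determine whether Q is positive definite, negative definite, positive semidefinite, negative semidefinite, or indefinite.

Congruent diagonalization of A (simultaneous row and column reduction) yields pivots 2, 0, 0.
That gives 1 positive, 2 zero pivots.
Hence Q is positive semidefinite.

positive semidefinite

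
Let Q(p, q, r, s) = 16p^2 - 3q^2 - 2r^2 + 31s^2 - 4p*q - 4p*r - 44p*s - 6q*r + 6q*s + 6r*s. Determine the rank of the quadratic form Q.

The symmetric matrix is A = [[16, -2, -2, -22], [-2, -3, -3, 3], [-2, -3, -2, 3], [-22, 3, 3, 31]].
Congruent diagonalization of A (simultaneous row and column reduction) yields pivots 16, -13/4, 1, 10/13.
So there are 3 positive, 1 negative pivots.
The rank is the number of nonzero pivots: 4.

4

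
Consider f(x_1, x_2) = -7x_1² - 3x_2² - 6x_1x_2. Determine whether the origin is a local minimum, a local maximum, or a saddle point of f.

local maximum

The Hessian at the origin is H = [[-14, -6], [-6, -6]].
det H = -14·-6 − (-6)² = 48 > 0 and H[1,1] = -14 < 0, so H is negative definite.
Therefore the origin is a local maximum.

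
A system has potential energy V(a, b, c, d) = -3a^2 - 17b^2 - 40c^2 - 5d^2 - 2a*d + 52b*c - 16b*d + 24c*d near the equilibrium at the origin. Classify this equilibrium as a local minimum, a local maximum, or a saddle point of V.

local maximum

The Hessian at the origin is H = [[-6, 0, 0, -2], [0, -34, 52, -16], [0, 52, -80, 24], [-2, -16, 24, -10]].
Applying the same elementary operations to the rows and columns of H produces a congruent diagonal matrix with entries -6, -34, -8/17, -4/3.
Counting signs: 4 negative.
H is negative definite, so the origin is a strict local maximum.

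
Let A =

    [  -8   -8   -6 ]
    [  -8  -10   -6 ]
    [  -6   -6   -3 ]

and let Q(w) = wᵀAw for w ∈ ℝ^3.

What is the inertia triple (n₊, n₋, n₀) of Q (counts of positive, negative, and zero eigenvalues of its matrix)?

(1, 2, 0)

An LDLᵀ factorisation of A has diagonal entries -8, -2, 3/2.
So there are 1 positive, 2 negative pivots.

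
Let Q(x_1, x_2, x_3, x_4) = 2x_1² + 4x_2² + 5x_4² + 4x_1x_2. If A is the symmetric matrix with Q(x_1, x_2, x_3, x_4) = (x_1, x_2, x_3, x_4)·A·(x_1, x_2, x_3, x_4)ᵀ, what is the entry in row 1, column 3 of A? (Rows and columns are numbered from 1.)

0

The coefficient of x_1·x_3 in Q is 0. For a symmetric A this equals A[1,3] + A[3,1] = 2·A[1,3].
So A[1,3] = 0/2 = 0.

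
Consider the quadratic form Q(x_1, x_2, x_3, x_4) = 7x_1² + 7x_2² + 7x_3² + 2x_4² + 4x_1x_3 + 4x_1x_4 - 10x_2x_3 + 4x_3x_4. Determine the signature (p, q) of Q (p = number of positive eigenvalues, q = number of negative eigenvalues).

(4, 0)

The associated matrix is A = [[7, 0, 2, 2], [0, 7, -5, 0], [2, -5, 7, 2], [2, 0, 2, 2]].
Row-reducing A symmetrically gives the diagonal entries 7, 7, 20/7, 5/7.
That gives 4 positive pivots.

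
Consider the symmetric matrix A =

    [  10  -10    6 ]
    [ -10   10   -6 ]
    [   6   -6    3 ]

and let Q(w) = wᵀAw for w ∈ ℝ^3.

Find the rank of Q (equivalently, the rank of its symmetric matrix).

Applying the same elementary operations to the rows and columns of A produces a congruent diagonal matrix with entries 10, 0, -3/5.
That gives 1 positive, 1 negative, 1 zero pivots.
The rank is the number of nonzero pivots: 2.

2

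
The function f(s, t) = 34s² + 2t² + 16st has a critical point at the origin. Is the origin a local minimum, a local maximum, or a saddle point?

The Hessian at the origin is H = [[68, 16], [16, 4]].
det H = 68·4 − (16)² = 16 > 0 and H[1,1] = 68 > 0, so H is positive definite.
Therefore the origin is a local minimum.

local minimum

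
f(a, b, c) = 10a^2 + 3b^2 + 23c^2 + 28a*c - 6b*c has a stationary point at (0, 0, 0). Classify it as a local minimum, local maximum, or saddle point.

The Hessian at the origin is H = [[20, 0, 28], [0, 6, -6], [28, -6, 46]].
Applying the same elementary operations to the rows and columns of H produces a congruent diagonal matrix with entries 20, 6, 4/5.
So there are 3 positive pivots.
H is positive definite, so the origin is a strict local minimum.

local minimum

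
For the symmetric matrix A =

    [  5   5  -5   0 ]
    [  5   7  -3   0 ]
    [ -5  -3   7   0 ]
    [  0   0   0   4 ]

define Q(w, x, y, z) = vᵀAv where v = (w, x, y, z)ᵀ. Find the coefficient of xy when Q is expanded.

-6

The coefficient of xy is A[2,3] + A[3,2] = 2·(-3) = -6.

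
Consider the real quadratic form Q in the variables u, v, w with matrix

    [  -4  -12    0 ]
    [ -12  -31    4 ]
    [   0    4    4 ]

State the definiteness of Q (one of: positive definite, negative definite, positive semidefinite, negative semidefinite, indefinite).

An LDLᵀ factorisation of A has diagonal entries -4, 5, 4/5.
Counting signs: 2 positive, 1 negative.
Hence Q is indefinite.

indefinite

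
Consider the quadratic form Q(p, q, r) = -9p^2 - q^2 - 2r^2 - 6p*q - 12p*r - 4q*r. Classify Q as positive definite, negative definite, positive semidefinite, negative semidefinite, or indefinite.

indefinite

The associated matrix is A = [[-9, -3, -6], [-3, -1, -2], [-6, -2, -2]].
Row-reducing A symmetrically gives the diagonal entries -9, 0, 2.
Counting signs: 1 positive, 1 negative, 1 zero.
Hence Q is indefinite.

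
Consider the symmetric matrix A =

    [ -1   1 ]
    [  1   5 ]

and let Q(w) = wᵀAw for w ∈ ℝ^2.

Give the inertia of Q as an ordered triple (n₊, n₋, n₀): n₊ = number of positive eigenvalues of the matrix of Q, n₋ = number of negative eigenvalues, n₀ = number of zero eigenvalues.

Applying the same elementary operations to the rows and columns of A produces a congruent diagonal matrix with entries -1, 6.
That gives 1 positive, 1 negative pivots.

(1, 1, 0)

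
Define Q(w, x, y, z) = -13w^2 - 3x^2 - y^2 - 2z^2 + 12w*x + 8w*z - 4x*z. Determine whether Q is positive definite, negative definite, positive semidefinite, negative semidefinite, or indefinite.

The symmetric matrix of Q is A = [[-13, 6, 0, 4], [6, -3, 0, -2], [0, 0, -1, 0], [4, -2, 0, -2]].
Leading principal minors: Δ_1 = -13, Δ_2 = 3, Δ_3 = -3, Δ_4 = 2.
The signs alternate starting with Δ_1 < 0, so by Sylvester's criterion Q is negative definite.

negative definite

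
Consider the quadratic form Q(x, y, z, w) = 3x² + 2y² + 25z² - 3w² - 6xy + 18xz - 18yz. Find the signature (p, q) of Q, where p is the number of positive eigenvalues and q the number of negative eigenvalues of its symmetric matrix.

Write A = [[3, -3, 9, 0], [-3, 2, -9, 0], [9, -9, 25, 0], [0, 0, 0, -3]].
Applying the same elementary operations to the rows and columns of A produces a congruent diagonal matrix with entries 3, -1, -2, -3.
So there are 1 positive, 3 negative pivots.

(1, 3)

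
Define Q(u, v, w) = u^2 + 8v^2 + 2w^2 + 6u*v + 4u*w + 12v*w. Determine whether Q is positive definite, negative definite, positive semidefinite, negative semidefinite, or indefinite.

The associated matrix is A = [[1, 3, 2], [3, 8, 6], [2, 6, 2]].
Applying the same elementary operations to the rows and columns of A produces a congruent diagonal matrix with entries 1, -1, -2.
Counting signs: 1 positive, 2 negative.
Hence Q is indefinite.

indefinite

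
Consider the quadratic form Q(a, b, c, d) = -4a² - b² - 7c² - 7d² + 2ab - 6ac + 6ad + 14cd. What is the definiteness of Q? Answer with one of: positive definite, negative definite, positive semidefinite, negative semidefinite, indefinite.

negative semidefinite

The symmetric matrix is A = [[-4, 1, -3, 3], [1, -1, 0, 0], [-3, 0, -7, 7], [3, 0, 7, -7]].
Applying the same elementary operations to the rows and columns of A produces a congruent diagonal matrix with entries -4, -3/4, -4, 0.
Counting signs: 3 negative, 1 zero.
Hence Q is negative semidefinite.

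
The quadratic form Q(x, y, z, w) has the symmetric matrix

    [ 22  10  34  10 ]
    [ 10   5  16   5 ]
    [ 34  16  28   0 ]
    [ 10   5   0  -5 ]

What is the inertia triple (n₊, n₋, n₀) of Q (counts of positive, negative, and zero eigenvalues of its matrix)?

Row-reducing A symmetrically gives the diagonal entries 22, 5/11, -126/5, 10/63.
That gives 3 positive, 1 negative pivots.

(3, 1, 0)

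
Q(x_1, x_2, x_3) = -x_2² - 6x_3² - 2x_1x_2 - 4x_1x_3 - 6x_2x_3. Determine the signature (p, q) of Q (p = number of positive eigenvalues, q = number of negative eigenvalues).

(2, 1)

The symmetric matrix is A = [[0, -1, -2], [-1, -1, -3], [-2, -3, -6]].
By Sylvester's law of inertia any congruent diagonalization of A has 2 positive, 1 negative and 0 zero entries.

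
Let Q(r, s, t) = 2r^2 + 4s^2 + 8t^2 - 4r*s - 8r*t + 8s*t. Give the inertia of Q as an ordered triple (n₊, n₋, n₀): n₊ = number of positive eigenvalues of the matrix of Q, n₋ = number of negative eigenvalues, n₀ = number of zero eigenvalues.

Write A = [[2, -2, -4], [-2, 4, 4], [-4, 4, 8]].
Congruent diagonalization of A (simultaneous row and column reduction) yields pivots 2, 2, 0.
So there are 2 positive, 1 zero pivots.

(2, 0, 1)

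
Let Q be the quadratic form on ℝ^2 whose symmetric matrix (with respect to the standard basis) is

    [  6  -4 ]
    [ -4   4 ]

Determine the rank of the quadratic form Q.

An LDLᵀ factorisation of A has diagonal entries 6, 4/3.
So there are 2 positive pivots.
The rank is the number of nonzero pivots: 2.

2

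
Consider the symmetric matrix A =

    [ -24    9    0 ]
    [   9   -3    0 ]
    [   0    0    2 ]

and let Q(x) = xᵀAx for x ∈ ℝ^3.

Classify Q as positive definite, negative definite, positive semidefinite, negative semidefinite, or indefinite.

Row-reducing A symmetrically gives the diagonal entries -24, 3/8, 2.
So there are 2 positive, 1 negative pivots.
Hence Q is indefinite.

indefinite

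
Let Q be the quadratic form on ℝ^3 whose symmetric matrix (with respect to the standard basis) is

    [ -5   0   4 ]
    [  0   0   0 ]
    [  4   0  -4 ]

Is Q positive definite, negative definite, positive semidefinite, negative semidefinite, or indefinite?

negative semidefinite

Symmetric row and column elimination reduces A to a congruent diagonal form with pivots -5, 0, -4/5.
So there are 2 negative, 1 zero pivots.
Hence Q is negative semidefinite.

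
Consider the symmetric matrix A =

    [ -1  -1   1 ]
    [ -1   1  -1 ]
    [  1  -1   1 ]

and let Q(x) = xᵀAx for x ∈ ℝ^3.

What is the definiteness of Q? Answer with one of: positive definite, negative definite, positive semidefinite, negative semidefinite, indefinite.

Congruent diagonalization of A (simultaneous row and column reduction) yields pivots -1, 2, 0.
So there are 1 positive, 1 negative, 1 zero pivots.
Hence Q is indefinite.

indefinite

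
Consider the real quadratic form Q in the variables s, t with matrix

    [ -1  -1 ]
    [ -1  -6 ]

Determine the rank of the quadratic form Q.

2

Row-reducing A symmetrically gives the diagonal entries -1, -5.
That gives 2 negative pivots.
The rank is the number of nonzero pivots: 2.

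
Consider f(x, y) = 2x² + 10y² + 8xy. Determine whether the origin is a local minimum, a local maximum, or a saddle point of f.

local minimum

The Hessian at the origin is H = [[4, 8], [8, 20]].
det H = 4·20 − (8)² = 16 > 0 and H[1,1] = 4 > 0, so H is positive definite.
Therefore the origin is a local minimum.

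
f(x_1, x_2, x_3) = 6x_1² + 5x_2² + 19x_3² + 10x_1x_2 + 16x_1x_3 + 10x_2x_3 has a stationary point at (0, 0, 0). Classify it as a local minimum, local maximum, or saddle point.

local minimum

The Hessian at the origin is H = [[12, 10, 16], [10, 10, 10], [16, 10, 38]].
Symmetric row and column elimination reduces H to a congruent diagonal form with pivots 12, 5/3, 10.
So there are 3 positive pivots.
H is positive definite, so the origin is a strict local minimum.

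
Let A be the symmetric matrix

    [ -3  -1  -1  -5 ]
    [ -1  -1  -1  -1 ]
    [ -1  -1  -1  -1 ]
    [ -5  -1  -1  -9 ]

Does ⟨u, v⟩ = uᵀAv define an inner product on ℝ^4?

Row-reducing A symmetrically gives the diagonal entries -3, -2/3, 0, 0.
So there are 2 negative, 2 zero pivots.
Hence Q is negative semidefinite.
⟨·,·⟩ is an inner product exactly when A is positive definite.

no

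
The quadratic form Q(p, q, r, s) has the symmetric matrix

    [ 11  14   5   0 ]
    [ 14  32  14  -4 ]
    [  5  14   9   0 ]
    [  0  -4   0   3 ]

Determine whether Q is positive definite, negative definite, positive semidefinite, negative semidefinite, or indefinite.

positive definite

Leading principal minors: Δ_1 = 11, Δ_2 = 156, Δ_3 = 408, Δ_4 = 40.
All leading principal minors are positive, so by Sylvester's criterion Q is positive definite.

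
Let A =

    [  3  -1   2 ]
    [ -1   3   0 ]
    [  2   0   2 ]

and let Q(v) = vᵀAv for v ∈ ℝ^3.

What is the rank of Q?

3

Symmetric row and column elimination reduces A to a congruent diagonal form with pivots 3, 8/3, 1/2.
That gives 3 positive pivots.
The rank is the number of nonzero pivots: 3.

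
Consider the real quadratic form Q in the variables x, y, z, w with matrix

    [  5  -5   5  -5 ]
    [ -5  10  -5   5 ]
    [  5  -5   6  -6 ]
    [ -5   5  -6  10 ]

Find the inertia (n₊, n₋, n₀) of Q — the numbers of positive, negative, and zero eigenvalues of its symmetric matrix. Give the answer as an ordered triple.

Symmetric row and column elimination reduces A to a congruent diagonal form with pivots 5, 5, 1, 4.
That gives 4 positive pivots.

(4, 0, 0)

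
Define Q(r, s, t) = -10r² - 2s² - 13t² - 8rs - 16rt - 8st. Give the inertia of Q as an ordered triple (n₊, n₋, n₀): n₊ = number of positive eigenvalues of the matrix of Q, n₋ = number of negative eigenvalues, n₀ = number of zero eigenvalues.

The associated matrix is A = [[-10, -4, -8], [-4, -2, -4], [-8, -4, -13]].
Congruent diagonalization of A (simultaneous row and column reduction) yields pivots -10, -2/5, -5.
Counting signs: 3 negative.

(0, 3, 0)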